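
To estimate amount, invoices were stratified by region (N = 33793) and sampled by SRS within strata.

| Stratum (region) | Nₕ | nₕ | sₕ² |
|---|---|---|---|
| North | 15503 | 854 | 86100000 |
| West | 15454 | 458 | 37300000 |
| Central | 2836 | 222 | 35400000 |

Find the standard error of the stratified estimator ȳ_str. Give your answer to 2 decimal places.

193.94

Var(ȳ_str) = Σₕ Wₕ²(1 − fₕ)sₕ²/nₕ with Wₕ = Nₕ/N, N = 33793.
North: Wₕ = 0.45876365; term = 0.45876365²·(1 − 0.05508611)·86100000/854 = 20050.052.
West: Wₕ = 0.45731364; term = 0.45731364²·(1 − 0.02963634)·37300000/458 = 16527.463.
Central: Wₕ = 0.08392271; term = 0.08392271²·(1 − 0.07827927)·35400000/222 = 1035.1627.
Sum = 37612.678.
SE = √(37612.678) = 193.94.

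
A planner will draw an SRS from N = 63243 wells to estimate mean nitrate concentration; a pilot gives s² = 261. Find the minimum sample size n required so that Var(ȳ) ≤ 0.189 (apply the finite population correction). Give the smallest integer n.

1352

Without fpc, n₀ = s²/D = 261/0.189 = 1380.9524.
With fpc, (1 − n/N)·s²/n ≤ D requires n ≥ n₀/(1 + n₀/N) = 1380.9524/(1 + 1380.9524/63243) = 1351.4428.
Rounding up, n = 1352.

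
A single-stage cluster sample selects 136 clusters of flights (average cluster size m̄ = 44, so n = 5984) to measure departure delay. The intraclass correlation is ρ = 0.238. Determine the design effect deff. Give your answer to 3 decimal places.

11.234

deff = 1 + (44 − 1)·0.238 = 1 + 10.234 = 11.234.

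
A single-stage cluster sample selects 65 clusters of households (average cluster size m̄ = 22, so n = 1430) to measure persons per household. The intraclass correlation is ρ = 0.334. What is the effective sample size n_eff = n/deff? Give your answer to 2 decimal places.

178.44

deff = 1 + (22 − 1)·0.334 = 1 + 7.014 = 8.014.
n_eff = 1430 / 8.014 = 178.44.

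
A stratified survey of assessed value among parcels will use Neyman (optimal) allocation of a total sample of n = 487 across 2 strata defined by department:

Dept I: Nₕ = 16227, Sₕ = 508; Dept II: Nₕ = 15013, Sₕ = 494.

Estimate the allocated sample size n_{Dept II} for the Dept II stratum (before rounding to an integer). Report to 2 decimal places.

230.64

Neyman allocation: nₕ = n·NₕSₕ / Σⱼ NⱼSⱼ.
Σ NⱼSⱼ = 16227·508 + 15013·494 = 1.5659738 × 10^7.
n_{Dept II} = 487·15013·494 / (1.5659738 × 10^7) = 230.64.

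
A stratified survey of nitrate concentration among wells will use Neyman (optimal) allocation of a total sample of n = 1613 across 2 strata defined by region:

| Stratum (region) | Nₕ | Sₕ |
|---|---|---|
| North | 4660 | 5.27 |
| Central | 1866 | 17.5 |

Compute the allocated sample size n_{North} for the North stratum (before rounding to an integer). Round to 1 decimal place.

692.4

Neyman allocation: nₕ = n·NₕSₕ / Σⱼ NⱼSⱼ.
Σ NⱼSⱼ = 4660·5.27 + 1866·17.5 = 57213.2.
n_{North} = 1613·4660·5.27 / 57213.2 = 692.4.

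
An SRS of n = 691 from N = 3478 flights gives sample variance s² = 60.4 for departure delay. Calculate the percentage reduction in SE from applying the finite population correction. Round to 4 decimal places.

f = n/N = 691/3478 = 0.19867740.
SE_no-fpc = √(s²/n) = 0.29565106; SE_fpc = √((1−f)s²/n) = 0.26465685.
Ratio = √(1−f) = 0.89516624. Reduction = 100·(1 − 0.89516624) = 10.4834%.

10.4834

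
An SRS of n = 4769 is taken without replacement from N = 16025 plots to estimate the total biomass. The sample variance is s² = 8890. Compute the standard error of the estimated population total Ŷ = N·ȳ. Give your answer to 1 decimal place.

18337.0

Var(Ŷ) = N²·Var(ȳ) = N²·(1 − n/N)·s²/n.
f = 4769/16025 = 0.29759750; Var(ȳ) = 0.70240250·8890/4769 = 1.3093643.
Var(Ŷ) = 16025² · 1.3093643 = 3.3624557 × 10^8.
SE(Ŷ) = √(3.3624557 × 10^8) = 18337.0.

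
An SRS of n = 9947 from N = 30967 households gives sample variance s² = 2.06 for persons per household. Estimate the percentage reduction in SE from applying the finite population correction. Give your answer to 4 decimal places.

17.6115

f = n/N = 9947/30967 = 0.32121290.
SE_no-fpc = √(s²/n) = 0.014390887; SE_fpc = √((1−f)s²/n) = 0.011856441.
Ratio = √(1−f) = 0.82388537. Reduction = 100·(1 − 0.82388537) = 17.6115%.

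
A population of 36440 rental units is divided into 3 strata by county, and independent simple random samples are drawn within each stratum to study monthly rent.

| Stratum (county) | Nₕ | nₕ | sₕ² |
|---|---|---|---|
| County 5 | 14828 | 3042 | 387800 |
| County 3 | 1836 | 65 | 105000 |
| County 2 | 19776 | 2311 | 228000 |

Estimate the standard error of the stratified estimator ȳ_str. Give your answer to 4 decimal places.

6.8114

Var(ȳ_str) = Σₕ Wₕ²(1 − fₕ)sₕ²/nₕ with Wₕ = Nₕ/N, N = 36440.
County 5: Wₕ = 0.40691548; term = 0.40691548²·(1 − 0.20515241)·387800/3042 = 16.778026.
County 3: Wₕ = 0.05038419; term = 0.05038419²·(1 − 0.03540305)·105000/65 = 3.9555825.
County 2: Wₕ = 0.54270033; term = 0.54270033²·(1 − 0.11685882)·228000/2311 = 25.661687.
Sum = 46.395296.
SE = √(46.395296) = 6.8114.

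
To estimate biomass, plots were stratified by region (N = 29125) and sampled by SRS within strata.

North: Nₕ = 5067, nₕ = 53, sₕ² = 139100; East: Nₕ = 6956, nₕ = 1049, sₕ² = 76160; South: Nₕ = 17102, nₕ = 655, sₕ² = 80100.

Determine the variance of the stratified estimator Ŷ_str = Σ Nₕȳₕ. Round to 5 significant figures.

Var(Ŷ_str) = Σₕ Nₕ²(1 − fₕ)sₕ²/nₕ.
North: 5067²·(1 − 53/5067)·139100/53 = 6.6678603 × 10^10.
East: 6956²·(1 − 1049/6956)·76160/1049 = 2.9831699 × 10^9.
South: 17102²·(1 − 655/17102)·80100/655 = 3.4397336 × 10^10.
Sum = 1.0405911 × 10^11.

1.0406 × 10^11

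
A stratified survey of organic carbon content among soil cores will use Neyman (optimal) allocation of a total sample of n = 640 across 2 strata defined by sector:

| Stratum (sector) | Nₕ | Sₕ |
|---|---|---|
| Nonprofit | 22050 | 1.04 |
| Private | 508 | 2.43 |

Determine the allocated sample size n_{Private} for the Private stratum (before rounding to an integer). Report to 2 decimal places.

Neyman allocation: nₕ = n·NₕSₕ / Σⱼ NⱼSⱼ.
Σ NⱼSⱼ = 22050·1.04 + 508·2.43 = 24166.44.
n_{Private} = 640·508·2.43 / 24166.44 = 32.69.

32.69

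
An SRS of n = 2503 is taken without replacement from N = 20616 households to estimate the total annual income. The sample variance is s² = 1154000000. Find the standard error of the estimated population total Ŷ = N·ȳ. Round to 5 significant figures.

Var(Ŷ) = N²·Var(ȳ) = N²·(1 − n/N)·s²/n.
f = 2503/20616 = 0.12141055; Var(ȳ) = 0.87858945·1154000000/2503 = 405070.8.
Var(Ŷ) = 20616² · 405070.8 = 1.7216297 × 10^14.
SE(Ŷ) = √(1.7216297 × 10^14) = 1.3121 × 10^7.

1.3121 × 10^7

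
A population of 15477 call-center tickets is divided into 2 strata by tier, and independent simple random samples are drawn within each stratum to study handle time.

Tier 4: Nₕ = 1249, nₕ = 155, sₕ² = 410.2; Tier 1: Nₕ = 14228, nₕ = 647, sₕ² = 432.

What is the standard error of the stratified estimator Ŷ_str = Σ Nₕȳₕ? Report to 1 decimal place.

11516.8

Var(Ŷ_str) = Σₕ Nₕ²(1 − fₕ)sₕ²/nₕ.
Tier 4: 1249²·(1 − 155/1249)·410.2/155 = 3.6161274 × 10^6.
Tier 1: 14228²·(1 − 647/14228)·432/647 = 1.2901942 × 10^8.
Sum = 1.3263555 × 10^8.
SE = √(1.3263555 × 10^8) = 11516.8.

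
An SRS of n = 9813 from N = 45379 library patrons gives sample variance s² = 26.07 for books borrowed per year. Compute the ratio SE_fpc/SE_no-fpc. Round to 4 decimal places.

0.8853

f = n/N = 9813/45379 = 0.21624540.
SE_no-fpc = √(s²/n) = 0.051542991; SE_fpc = √((1−f)s²/n) = 0.045630967.
Ratio = √(1−f) = 0.88529916.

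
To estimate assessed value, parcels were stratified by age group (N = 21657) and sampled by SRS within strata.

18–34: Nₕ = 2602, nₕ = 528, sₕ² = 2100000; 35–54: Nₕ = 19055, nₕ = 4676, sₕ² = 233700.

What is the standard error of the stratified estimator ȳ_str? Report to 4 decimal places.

8.6578

Var(ȳ_str) = Σₕ Wₕ²(1 − fₕ)sₕ²/nₕ with Wₕ = Nₕ/N, N = 21657.
18–34: Wₕ = 0.12014591; term = 0.12014591²·(1 − 0.20292083)·2100000/528 = 45.761982.
35–54: Wₕ = 0.87985409; term = 0.87985409²·(1 − 0.24539491)·233700/4676 = 29.196128.
Sum = 74.95811.
SE = √(74.95811) = 8.6578.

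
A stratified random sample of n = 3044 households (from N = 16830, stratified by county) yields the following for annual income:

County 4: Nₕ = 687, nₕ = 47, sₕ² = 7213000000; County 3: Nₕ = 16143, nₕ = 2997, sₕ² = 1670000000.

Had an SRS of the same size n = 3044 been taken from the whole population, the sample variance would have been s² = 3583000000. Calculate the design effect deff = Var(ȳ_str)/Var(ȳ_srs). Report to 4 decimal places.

0.6801

Var(ȳ_str) = Σ Wₕ²(1−fₕ)sₕ²/nₕ with Wₕ = Nₕ/16830:
  County 4: (687/16830)²·(1−47/687)·7213000000/47 = 238224.57
  County 3: (16143/16830)²·(1−2997/16143)·1670000000/2997 = 417483.55
  → Var(ȳ_str) = 655708.12.
Var(ȳ_srs) = (1 − 3044/16830)·3583000000/3044 = 964176.
deff = 655708.12 / 964176 = 0.6801.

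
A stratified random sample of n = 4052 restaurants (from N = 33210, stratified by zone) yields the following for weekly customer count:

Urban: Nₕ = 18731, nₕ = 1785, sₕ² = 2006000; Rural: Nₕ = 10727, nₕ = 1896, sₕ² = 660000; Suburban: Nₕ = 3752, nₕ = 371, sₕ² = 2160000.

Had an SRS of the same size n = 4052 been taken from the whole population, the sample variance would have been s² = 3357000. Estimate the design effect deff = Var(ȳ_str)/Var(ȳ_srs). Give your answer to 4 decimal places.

Var(ȳ_str) = Σ Wₕ²(1−fₕ)sₕ²/nₕ with Wₕ = Nₕ/33210:
  Urban: (18731/33210)²·(1−1785/18731)·2006000/1785 = 323.4321
  Rural: (10727/33210)²·(1−1896/10727)·660000/1896 = 29.898955
  Suburban: (3752/33210)²·(1−371/3752)·2160000/371 = 66.965342
  → Var(ȳ_str) = 420.2964.
Var(ȳ_srs) = (1 − 4052/33210)·3357000/4052 = 727.39575.
deff = 420.2964 / 727.39575 = 0.5778.

0.5778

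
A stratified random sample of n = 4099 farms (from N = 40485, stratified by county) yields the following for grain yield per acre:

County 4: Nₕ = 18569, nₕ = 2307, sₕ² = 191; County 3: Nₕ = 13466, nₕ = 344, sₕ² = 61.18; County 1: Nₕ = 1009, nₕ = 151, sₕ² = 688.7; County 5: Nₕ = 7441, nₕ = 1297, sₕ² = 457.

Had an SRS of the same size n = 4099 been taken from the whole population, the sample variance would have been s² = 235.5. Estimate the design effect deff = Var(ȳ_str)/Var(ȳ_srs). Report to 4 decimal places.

0.9037

Var(ȳ_str) = Σ Wₕ²(1−fₕ)sₕ²/nₕ with Wₕ = Nₕ/40485:
  County 4: (18569/40485)²·(1−2307/18569)·191/2307 = 0.015253165
  County 3: (13466/40485)²·(1−344/13466)·61.18/344 = 0.019173499
  County 1: (1009/40485)²·(1−151/1009)·688.7/151 = 0.0024090361
  County 5: (7441/40485)²·(1−1297/7441)·457/1297 = 0.00982812
  → Var(ȳ_str) = 0.04666382.
Var(ȳ_srs) = (1 − 4099/40485)·235.5/4099 = 0.051636068.
deff = 0.04666382 / 0.051636068 = 0.9037.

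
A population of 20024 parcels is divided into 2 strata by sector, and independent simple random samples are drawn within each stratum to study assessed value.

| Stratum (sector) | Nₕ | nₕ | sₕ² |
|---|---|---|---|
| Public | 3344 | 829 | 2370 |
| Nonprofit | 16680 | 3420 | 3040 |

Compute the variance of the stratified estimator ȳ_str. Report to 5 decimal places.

Var(ȳ_str) = Σₕ Wₕ²(1 − fₕ)sₕ²/nₕ with Wₕ = Nₕ/N, N = 20024.
Public: Wₕ = 0.16699960; term = 0.16699960²·(1 − 0.24790670)·2370/829 = 0.059964802.
Nonprofit: Wₕ = 0.83300040; term = 0.83300040²·(1 − 0.20503597)·3040/3420 = 0.49032651.
Sum = 0.55029131.

0.55029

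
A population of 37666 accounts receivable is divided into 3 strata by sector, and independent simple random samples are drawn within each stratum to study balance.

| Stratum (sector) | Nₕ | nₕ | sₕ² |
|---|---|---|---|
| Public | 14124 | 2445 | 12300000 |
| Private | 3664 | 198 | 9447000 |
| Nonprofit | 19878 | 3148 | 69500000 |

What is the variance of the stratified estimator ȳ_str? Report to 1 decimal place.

6187.1

Var(ȳ_str) = Σₕ Wₕ²(1 − fₕ)sₕ²/nₕ with Wₕ = Nₕ/N, N = 37666.
Public: Wₕ = 0.37498009; term = 0.37498009²·(1 − 0.17310960)·12300000/2445 = 584.91211.
Private: Wₕ = 0.09727606; term = 0.09727606²·(1 − 0.05403930)·9447000/198 = 427.08444.
Nonprofit: Wₕ = 0.52774385; term = 0.52774385²·(1 − 0.15836603)·69500000/3148 = 5175.1114.
Sum = 6187.108.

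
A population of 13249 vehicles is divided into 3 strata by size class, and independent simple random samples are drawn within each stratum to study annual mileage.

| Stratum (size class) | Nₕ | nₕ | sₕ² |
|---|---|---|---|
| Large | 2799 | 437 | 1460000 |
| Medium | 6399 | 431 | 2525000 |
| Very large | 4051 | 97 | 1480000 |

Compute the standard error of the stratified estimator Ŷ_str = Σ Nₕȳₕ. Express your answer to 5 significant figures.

700150

Var(Ŷ_str) = Σₕ Nₕ²(1 − fₕ)sₕ²/nₕ.
Large: 2799²·(1 − 437/2799)·1460000/437 = 2.2087889 × 10^10.
Medium: 6399²·(1 − 431/6399)·2525000/431 = 2.2373042 × 10^11.
Very large: 4051²·(1 − 97/4051)·1480000/97 = 2.4439307 × 10^11.
Sum = 4.9021138 × 10^11.
SE = √(4.9021138 × 10^11) = 700150.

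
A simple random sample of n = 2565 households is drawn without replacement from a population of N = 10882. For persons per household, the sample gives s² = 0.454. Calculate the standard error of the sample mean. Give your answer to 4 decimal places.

0.0116

Under SRS without replacement, Var(ȳ) = (1 − f)·s²/n with f = n/N = 2565/10882 = 0.23571035.
Var(ȳ) = (1 − 0.23571035)·0.454/2565 = 0.76428965·1.7699805 × 10^-4 = 1.3527778 × 10^-4.
SE(ȳ) = √(1.3527778 × 10^-4) = 0.0116.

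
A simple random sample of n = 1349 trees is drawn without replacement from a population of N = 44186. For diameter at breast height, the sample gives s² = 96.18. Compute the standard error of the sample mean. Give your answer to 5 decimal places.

0.26291

Under SRS without replacement, Var(ȳ) = (1 − f)·s²/n with f = n/N = 1349/44186 = 0.03053003.
Var(ȳ) = (1 − 0.03053003)·96.18/1349 = 0.96946997·0.071297257 = 0.06912055.
SE(ȳ) = √(0.06912055) = 0.26291.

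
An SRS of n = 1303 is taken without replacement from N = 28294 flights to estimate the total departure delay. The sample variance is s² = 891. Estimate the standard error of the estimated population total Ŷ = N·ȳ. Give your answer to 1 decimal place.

Var(Ŷ) = N²·Var(ȳ) = N²·(1 − n/N)·s²/n.
f = 1303/28294 = 0.04605217; Var(ȳ) = 0.95394783·891/1303 = 0.65231582.
Var(Ŷ) = 28294² · 0.65231582 = 5.2221171 × 10^8.
SE(Ŷ) = √(5.2221171 × 10^8) = 22852.0.

22852.0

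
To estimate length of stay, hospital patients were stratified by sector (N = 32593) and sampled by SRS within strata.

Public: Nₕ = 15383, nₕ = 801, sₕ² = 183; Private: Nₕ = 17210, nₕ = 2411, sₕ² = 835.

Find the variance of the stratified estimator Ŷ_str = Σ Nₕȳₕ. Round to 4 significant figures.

Var(Ŷ_str) = Σₕ Nₕ²(1 − fₕ)sₕ²/nₕ.
Public: 15383²·(1 − 801/15383)·183/801 = 5.1247975 × 10^7.
Private: 17210²·(1 − 2411/17210)·835/2411 = 8.8206889 × 10^7.
Sum = 1.3945486 × 10^8.

1.395 × 10^8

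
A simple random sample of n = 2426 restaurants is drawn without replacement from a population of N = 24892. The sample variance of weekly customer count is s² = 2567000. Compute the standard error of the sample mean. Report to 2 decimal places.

30.90

Under SRS without replacement, Var(ȳ) = (1 − f)·s²/n with f = n/N = 2426/24892 = 0.09746103.
Var(ȳ) = (1 − 0.09746103)·2567000/2426 = 0.90253897·1058.1204 = 954.99486.
SE(ȳ) = √(954.99486) = 30.90.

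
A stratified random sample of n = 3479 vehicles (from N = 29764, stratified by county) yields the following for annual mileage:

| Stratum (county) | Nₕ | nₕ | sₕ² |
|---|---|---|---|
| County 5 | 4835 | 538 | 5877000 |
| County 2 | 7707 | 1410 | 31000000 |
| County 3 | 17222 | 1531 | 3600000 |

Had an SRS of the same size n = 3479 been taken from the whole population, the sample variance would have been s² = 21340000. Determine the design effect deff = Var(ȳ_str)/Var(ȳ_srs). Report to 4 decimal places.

0.4020

Var(ȳ_str) = Σ Wₕ²(1−fₕ)sₕ²/nₕ with Wₕ = Nₕ/29764:
  County 5: (4835/29764)²·(1−538/4835)·5877000/538 = 256.18439
  County 2: (7707/29764)²·(1−1410/7707)·31000000/1410 = 1204.423
  County 3: (17222/29764)²·(1−1531/17222)·3600000/1531 = 717.26382
  → Var(ȳ_str) = 2177.8712.
Var(ȳ_srs) = (1 − 3479/29764)·21340000/3479 = 5416.973.
deff = 2177.8712 / 5416.973 = 0.4020.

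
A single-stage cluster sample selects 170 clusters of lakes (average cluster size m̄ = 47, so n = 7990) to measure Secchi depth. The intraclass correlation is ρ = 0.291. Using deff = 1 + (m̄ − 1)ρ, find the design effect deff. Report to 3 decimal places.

14.386

deff = 1 + (47 − 1)·0.291 = 1 + 13.386 = 14.386.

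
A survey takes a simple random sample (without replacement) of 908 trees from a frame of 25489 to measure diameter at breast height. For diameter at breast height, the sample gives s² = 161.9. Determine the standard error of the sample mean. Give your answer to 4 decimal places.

Under SRS without replacement, Var(ȳ) = (1 − f)·s²/n with f = n/N = 908/25489 = 0.03562321.
Var(ȳ) = (1 − 0.03562321)·161.9/908 = 0.96437679·0.17830396 = 0.17195221.
SE(ȳ) = √(0.17195221) = 0.4147.

0.4147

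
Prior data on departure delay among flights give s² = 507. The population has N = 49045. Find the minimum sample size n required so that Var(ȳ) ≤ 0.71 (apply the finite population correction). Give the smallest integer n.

Without fpc, n₀ = s²/D = 507/0.71 = 714.0845.
With fpc, (1 − n/N)·s²/n ≤ D requires n ≥ n₀/(1 + n₀/N) = 714.0845/(1 + 714.0845/49045) = 703.8368.
Rounding up, n = 704.

704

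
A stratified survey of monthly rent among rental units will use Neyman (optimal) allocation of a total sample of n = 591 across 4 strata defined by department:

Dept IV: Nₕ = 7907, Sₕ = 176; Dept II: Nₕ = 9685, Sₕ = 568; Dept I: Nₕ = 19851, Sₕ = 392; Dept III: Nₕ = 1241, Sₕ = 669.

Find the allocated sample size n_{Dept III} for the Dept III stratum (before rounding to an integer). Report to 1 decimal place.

31.6

Neyman allocation: nₕ = n·NₕSₕ / Σⱼ NⱼSⱼ.
Σ NⱼSⱼ = 7907·176 + 9685·568 + 19851·392 + 1241·669 = 1.5504533 × 10^7.
n_{Dept III} = 591·1241·669 / (1.5504533 × 10^7) = 31.6.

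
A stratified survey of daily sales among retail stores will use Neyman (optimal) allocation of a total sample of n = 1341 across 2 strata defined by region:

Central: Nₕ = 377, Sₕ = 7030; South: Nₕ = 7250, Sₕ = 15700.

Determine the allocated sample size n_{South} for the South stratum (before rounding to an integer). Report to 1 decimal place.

Neyman allocation: nₕ = n·NₕSₕ / Σⱼ NⱼSⱼ.
Σ NⱼSⱼ = 377·7030 + 7250·15700 = 1.1647531 × 10^8.
n_{South} = 1341·7250·15700 / (1.1647531 × 10^8) = 1310.5.

1310.5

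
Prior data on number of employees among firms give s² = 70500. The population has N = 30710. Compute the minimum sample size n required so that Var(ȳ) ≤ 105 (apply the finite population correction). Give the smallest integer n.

Without fpc, n₀ = s²/D = 70500/105 = 671.4286.
With fpc, (1 − n/N)·s²/n ≤ D requires n ≥ n₀/(1 + n₀/N) = 671.4286/(1 + 671.4286/30710) = 657.0629.
Rounding up, n = 658.

658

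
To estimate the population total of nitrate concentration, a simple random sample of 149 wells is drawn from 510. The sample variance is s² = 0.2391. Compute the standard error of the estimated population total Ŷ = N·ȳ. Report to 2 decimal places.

17.19

Var(Ŷ) = N²·Var(ȳ) = N²·(1 − n/N)·s²/n.
f = 149/510 = 0.29215686; Var(ȳ) = 0.70784314·0.2391/149 = 0.0011358745.
Var(Ŷ) = 510² · 0.0011358745 = 295.44096.
SE(Ŷ) = √(295.44096) = 17.19.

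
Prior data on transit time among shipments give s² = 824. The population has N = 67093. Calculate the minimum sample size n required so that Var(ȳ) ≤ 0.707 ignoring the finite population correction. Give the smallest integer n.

Without fpc, n₀ = s²/D = 824/0.707 = 1165.4880.
Rounding up, n = 1166.

1166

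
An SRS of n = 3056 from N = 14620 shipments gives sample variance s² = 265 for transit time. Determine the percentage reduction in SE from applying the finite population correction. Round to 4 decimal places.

f = n/N = 3056/14620 = 0.20902873.
SE_no-fpc = √(s²/n) = 0.29447353; SE_fpc = √((1−f)s²/n) = 0.26189464.
Ratio = √(1−f) = 0.88936566. Reduction = 100·(1 − 0.88936566) = 11.0634%.

11.0634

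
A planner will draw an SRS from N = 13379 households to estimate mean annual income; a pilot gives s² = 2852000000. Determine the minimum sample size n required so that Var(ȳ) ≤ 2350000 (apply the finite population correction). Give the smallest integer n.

Without fpc, n₀ = s²/D = 2852000000/2350000 = 1213.6170.
With fpc, (1 − n/N)·s²/n ≤ D requires n ≥ n₀/(1 + n₀/N) = 1213.6170/(1 + 1213.6170/13379) = 1112.6847.
Rounding up, n = 1113.

1113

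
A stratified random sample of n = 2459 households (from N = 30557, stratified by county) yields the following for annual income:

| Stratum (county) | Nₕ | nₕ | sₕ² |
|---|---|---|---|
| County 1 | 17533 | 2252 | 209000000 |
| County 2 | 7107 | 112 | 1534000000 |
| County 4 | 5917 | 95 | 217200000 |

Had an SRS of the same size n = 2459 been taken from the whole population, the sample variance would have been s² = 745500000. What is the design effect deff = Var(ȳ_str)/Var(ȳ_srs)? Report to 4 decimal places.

3.0139

Var(ȳ_str) = Σ Wₕ²(1−fₕ)sₕ²/nₕ with Wₕ = Nₕ/30557:
  County 1: (17533/30557)²·(1−2252/17533)·209000000/2252 = 26629.59
  County 2: (7107/30557)²·(1−112/7107)·1534000000/112 = 729222.3
  County 4: (5917/30557)²·(1−95/5917)·217200000/95 = 84350.674
  → Var(ȳ_str) = 840202.56.
Var(ȳ_srs) = (1 − 2459/30557)·745500000/2459 = 278774.99.
deff = 840202.56 / 278774.99 = 3.0139.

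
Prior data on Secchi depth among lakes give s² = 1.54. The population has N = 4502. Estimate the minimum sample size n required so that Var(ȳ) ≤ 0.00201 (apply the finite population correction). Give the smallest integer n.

Without fpc, n₀ = s²/D = 1.54/0.00201 = 766.1692.
With fpc, (1 − n/N)·s²/n ≤ D requires n ≥ n₀/(1 + n₀/N) = 766.1692/(1 + 766.1692/4502) = 654.7424.
Rounding up, n = 655.

655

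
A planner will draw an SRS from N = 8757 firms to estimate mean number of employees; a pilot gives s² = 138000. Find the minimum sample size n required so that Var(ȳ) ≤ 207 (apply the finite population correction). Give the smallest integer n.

620

Without fpc, n₀ = s²/D = 138000/207 = 666.6667.
With fpc, (1 − n/N)·s²/n ≤ D requires n ≥ n₀/(1 + n₀/N) = 666.6667/(1 + 666.6667/8757) = 619.5041.
Rounding up, n = 620.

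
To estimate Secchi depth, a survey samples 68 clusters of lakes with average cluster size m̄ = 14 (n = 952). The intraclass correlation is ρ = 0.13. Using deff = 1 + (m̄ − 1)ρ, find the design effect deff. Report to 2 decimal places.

deff = 1 + (14 − 1)·0.13 = 1 + 1.69 = 2.69.

2.69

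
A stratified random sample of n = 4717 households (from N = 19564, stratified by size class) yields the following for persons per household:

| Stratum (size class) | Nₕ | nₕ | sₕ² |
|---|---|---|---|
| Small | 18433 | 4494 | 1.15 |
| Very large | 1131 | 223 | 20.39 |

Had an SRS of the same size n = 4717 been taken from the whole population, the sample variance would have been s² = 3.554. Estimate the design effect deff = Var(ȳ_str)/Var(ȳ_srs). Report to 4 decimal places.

Var(ȳ_str) = Σ Wₕ²(1−fₕ)sₕ²/nₕ with Wₕ = Nₕ/19564:
  Small: (18433/19564)²·(1−4494/18433)·1.15/4494 = 1.7178178 × 10^-4
  Very large: (1131/19564)²·(1−223/1131)·20.39/223 = 2.4532709 × 10^-4
  → Var(ȳ_str) = 4.1710887 × 10^-4.
Var(ȳ_srs) = (1 − 4717/19564)·3.554/4717 = 5.7178479 × 10^-4.
deff = (4.1710887 × 10^-4) / (5.7178479 × 10^-4) = 0.7295.

0.7295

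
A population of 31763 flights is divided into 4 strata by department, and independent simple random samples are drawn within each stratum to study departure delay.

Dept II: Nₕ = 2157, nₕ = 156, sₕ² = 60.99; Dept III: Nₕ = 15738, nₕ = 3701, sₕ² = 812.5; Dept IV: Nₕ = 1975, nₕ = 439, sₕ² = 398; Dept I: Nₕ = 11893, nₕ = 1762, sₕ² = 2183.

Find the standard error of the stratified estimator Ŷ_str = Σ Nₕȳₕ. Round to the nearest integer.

Var(Ŷ_str) = Σₕ Nₕ²(1 − fₕ)sₕ²/nₕ.
Dept II: 2157²·(1 − 156/2157)·60.99/156 = 1.6874514 × 10^6.
Dept III: 15738²·(1 − 3701/15738)·812.5/3701 = 4.1588388 × 10^7.
Dept IV: 1975²·(1 − 439/1975)·398/439 = 2.7502797 × 10^6.
Dept I: 11893²·(1 − 1762/11893)·2183/1762 = 1.4927654 × 10^8.
Sum = 1.9530266 × 10^8.
SE = √(1.9530266 × 10^8) = 13975.

13975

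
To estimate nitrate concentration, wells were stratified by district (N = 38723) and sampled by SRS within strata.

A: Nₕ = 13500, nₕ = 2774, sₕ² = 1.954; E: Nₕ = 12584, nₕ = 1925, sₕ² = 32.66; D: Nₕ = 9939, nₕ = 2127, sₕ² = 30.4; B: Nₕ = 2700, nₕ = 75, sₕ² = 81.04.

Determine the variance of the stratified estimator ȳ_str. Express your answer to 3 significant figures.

0.00743

Var(ȳ_str) = Σₕ Wₕ²(1 − fₕ)sₕ²/nₕ with Wₕ = Nₕ/N, N = 38723.
A: Wₕ = 0.34863001; term = 0.34863001²·(1 − 0.20548148)·1.954/2774 = 6.8022356 × 10^-5.
E: Wₕ = 0.32497482; term = 0.32497482²·(1 − 0.15297203)·32.66/1925 = 0.0015176884.
D: Wₕ = 0.25666916; term = 0.25666916²·(1 − 0.21400543)·30.4/2127 = 7.4007039 × 10^-4.
B: Wₕ = 0.06972600; term = 0.06972600²·(1 − 0.02777778)·81.04/75 = 0.0051073221.
Sum = 0.0074331032.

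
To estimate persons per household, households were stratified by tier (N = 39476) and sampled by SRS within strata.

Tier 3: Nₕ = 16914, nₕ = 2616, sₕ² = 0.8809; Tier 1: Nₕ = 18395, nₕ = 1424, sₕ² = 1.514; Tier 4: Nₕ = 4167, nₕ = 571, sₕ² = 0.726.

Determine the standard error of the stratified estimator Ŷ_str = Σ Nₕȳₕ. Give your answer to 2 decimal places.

Var(Ŷ_str) = Σₕ Nₕ²(1 − fₕ)sₕ²/nₕ.
Tier 3: 16914²·(1 − 2616/16914)·0.8809/2616 = 81434.885.
Tier 1: 18395²·(1 − 1424/18395)·1.514/1424 = 331912.12.
Tier 4: 4167²·(1 − 571/4167)·0.726/571 = 19052.137.
Sum = 432399.14.
SE = √(432399.14) = 657.57.

657.57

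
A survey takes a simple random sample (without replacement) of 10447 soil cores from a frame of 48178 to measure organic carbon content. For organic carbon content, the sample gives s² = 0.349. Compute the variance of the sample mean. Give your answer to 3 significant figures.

2.62 × 10^-5

Under SRS without replacement, Var(ȳ) = (1 − f)·s²/n with f = n/N = 10447/48178 = 0.21684171.
Var(ȳ) = (1 − 0.21684171)·0.349/10447 = 0.78315829·3.340672 × 10^-5 = 2.6162749 × 10^-5.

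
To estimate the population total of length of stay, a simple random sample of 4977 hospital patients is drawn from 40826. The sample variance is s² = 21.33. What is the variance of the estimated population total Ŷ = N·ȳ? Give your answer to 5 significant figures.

6.2724 × 10^6

Var(Ŷ) = N²·Var(ȳ) = N²·(1 − n/N)·s²/n.
f = 4977/40826 = 0.12190761; Var(ȳ) = 0.87809239·21.33/4977 = 0.0037632531.
Var(Ŷ) = 40826² · 0.0037632531 = 6.2724483 × 10^6.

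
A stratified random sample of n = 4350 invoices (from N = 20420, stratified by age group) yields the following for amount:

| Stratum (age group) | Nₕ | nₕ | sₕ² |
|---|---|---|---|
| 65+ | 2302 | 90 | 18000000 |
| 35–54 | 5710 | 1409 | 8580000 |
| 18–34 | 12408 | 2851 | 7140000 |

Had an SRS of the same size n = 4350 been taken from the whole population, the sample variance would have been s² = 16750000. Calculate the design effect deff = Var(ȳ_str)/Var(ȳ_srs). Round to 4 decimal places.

1.1594

Var(ȳ_str) = Σ Wₕ²(1−fₕ)sₕ²/nₕ with Wₕ = Nₕ/20420:
  65+: (2302/20420)²·(1−90/2302)·18000000/90 = 2442.356
  35–54: (5710/20420)²·(1−1409/5710)·8580000/1409 = 358.64962
  18–34: (12408/20420)²·(1−2851/12408)·7140000/2851 = 712.21791
  → Var(ȳ_str) = 3513.2235.
Var(ȳ_srs) = (1 − 4350/20420)·16750000/4350 = 3030.3005.
deff = 3513.2235 / 3030.3005 = 1.1594.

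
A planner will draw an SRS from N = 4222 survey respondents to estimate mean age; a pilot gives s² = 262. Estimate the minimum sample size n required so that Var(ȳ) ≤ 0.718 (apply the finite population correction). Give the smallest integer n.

Without fpc, n₀ = s²/D = 262/0.718 = 364.9025.
With fpc, (1 − n/N)·s²/n ≤ D requires n ≥ n₀/(1 + n₀/N) = 364.9025/(1 + 364.9025/4222) = 335.8734.
Rounding up, n = 336.

336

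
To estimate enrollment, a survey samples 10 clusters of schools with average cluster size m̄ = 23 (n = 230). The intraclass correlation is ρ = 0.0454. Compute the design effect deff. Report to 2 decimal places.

deff = 1 + (23 − 1)·0.0454 = 1 + 0.9988 = 1.9988.

2.00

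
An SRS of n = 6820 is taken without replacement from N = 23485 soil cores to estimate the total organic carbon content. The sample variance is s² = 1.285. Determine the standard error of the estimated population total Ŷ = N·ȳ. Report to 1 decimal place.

Var(Ŷ) = N²·Var(ȳ) = N²·(1 − n/N)·s²/n.
f = 6820/23485 = 0.29039813; Var(ȳ) = 0.70960187·1.285/6820 = 1.3370065 × 10^-4.
Var(Ŷ) = 23485² · (1.3370065 × 10^-4) = 73741.955.
SE(Ŷ) = √(73741.955) = 271.6.

271.6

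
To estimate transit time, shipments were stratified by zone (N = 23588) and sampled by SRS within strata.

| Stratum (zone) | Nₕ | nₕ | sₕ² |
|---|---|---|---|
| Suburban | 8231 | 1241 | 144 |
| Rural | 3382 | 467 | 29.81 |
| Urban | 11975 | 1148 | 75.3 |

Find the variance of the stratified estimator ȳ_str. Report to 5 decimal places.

0.02841

Var(ȳ_str) = Σₕ Wₕ²(1 − fₕ)sₕ²/nₕ with Wₕ = Nₕ/N, N = 23588.
Suburban: Wₕ = 0.34894862; term = 0.34894862²·(1 − 0.15077147)·144/1241 = 0.011998812.
Rural: Wₕ = 0.14337799; term = 0.14337799²·(1 − 0.13808397)·29.81/467 = 0.0011310323.
Urban: Wₕ = 0.50767339; term = 0.50767339²·(1 − 0.09586639)·75.3/1148 = 0.015284615.
Sum = 0.028414459.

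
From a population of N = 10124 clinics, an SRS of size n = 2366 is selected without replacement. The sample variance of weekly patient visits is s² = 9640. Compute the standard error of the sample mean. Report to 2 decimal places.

Under SRS without replacement, Var(ȳ) = (1 − f)·s²/n with f = n/N = 2366/10124 = 0.23370209.
Var(ȳ) = (1 − 0.23370209)·9640/2366 = 0.76629791·4.0743872 = 3.1221943.
SE(ȳ) = √(3.1221943) = 1.77.

1.77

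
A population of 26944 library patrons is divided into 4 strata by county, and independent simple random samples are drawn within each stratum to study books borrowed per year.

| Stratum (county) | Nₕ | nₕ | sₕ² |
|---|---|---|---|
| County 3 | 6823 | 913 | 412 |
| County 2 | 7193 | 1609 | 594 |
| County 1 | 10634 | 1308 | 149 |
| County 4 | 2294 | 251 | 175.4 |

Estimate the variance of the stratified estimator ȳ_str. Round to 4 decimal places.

0.0656

Var(ȳ_str) = Σₕ Wₕ²(1 − fₕ)sₕ²/nₕ with Wₕ = Nₕ/N, N = 26944.
County 3: Wₕ = 0.25322892; term = 0.25322892²·(1 − 0.13381211)·412/913 = 0.025064852.
County 2: Wₕ = 0.26696110; term = 0.26696110²·(1 − 0.22368970)·594/1609 = 0.020424984.
County 1: Wₕ = 0.39467043; term = 0.39467043²·(1 − 0.12300169)·149/1308 = 0.015561321.
County 4: Wₕ = 0.08513955; term = 0.08513955²·(1 − 0.10941587)·175.4/251 = 0.0045112148.
Sum = 0.065562372.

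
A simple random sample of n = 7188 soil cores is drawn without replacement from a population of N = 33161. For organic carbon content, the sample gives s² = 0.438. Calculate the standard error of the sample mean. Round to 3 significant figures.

Under SRS without replacement, Var(ȳ) = (1 − f)·s²/n with f = n/N = 7188/33161 = 0.21676065.
Var(ȳ) = (1 − 0.21676065)·0.438/7188 = 0.78323935·6.0934891 × 10^-5 = 4.7726605 × 10^-5.
SE(ȳ) = √(4.7726605 × 10^-5) = 0.00691.

0.00691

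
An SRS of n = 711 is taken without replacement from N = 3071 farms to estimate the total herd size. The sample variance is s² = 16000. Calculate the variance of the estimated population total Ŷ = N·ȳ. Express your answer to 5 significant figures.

Var(Ŷ) = N²·Var(ȳ) = N²·(1 − n/N)·s²/n.
f = 711/3071 = 0.23152068; Var(ȳ) = 0.76847932·16000/711 = 17.293487.
Var(Ŷ) = 3071² · 17.293487 = 1.6309558 × 10^8.

1.6310 × 10^8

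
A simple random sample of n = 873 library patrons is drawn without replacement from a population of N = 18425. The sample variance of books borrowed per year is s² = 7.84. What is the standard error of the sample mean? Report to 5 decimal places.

Under SRS without replacement, Var(ȳ) = (1 − f)·s²/n with f = n/N = 873/18425 = 0.04738128.
Var(ȳ) = (1 − 0.04738128)·7.84/873 = 0.95261872·0.0089805269 = 0.0085550181.
SE(ȳ) = √(0.0085550181) = 0.09249.

0.09249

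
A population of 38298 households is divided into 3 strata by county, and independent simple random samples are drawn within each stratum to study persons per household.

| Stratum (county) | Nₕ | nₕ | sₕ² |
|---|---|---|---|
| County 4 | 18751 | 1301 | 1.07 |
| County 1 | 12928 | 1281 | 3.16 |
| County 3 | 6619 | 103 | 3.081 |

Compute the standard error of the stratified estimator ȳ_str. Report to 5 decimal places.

0.03628

Var(ȳ_str) = Σₕ Wₕ²(1 − fₕ)sₕ²/nₕ with Wₕ = Nₕ/N, N = 38298.
County 4: Wₕ = 0.48960781; term = 0.48960781²·(1 − 0.06938297)·1.07/1301 = 1.8347384 × 10^-4.
County 1: Wₕ = 0.33756332; term = 0.33756332²·(1 − 0.09908725)·3.16/1281 = 2.5323935 × 10^-4.
County 3: Wₕ = 0.17282887; term = 0.17282887²·(1 − 0.01556126)·3.081/103 = 8.795808 × 10^-4.
Sum = 0.001316294.
SE = √(0.001316294) = 0.03628.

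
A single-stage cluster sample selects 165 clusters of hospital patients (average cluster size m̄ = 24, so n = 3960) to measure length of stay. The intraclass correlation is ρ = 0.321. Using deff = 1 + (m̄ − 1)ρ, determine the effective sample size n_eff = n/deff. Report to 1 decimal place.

472.4

deff = 1 + (24 − 1)·0.321 = 1 + 7.383 = 8.383.
n_eff = 3960 / 8.383 = 472.4.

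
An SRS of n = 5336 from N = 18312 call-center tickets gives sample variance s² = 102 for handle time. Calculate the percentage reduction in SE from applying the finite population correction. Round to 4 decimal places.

f = n/N = 5336/18312 = 0.29139362.
SE_no-fpc = √(s²/n) = 0.13825861; SE_fpc = √((1−f)s²/n) = 0.11638438.
Ratio = √(1−f) = 0.84178761. Reduction = 100·(1 − 0.84178761) = 15.8212%.

15.8212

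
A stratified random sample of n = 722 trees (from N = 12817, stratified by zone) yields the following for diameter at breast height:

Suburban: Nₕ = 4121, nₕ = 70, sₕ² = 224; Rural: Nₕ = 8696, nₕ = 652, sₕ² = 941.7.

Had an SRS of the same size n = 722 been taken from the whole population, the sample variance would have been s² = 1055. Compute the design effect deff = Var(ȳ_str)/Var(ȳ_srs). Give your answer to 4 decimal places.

0.6818

Var(ȳ_str) = Σ Wₕ²(1−fₕ)sₕ²/nₕ with Wₕ = Nₕ/12817:
  Suburban: (4121/12817)²·(1−70/4121)·224/70 = 0.32519366
  Rural: (8696/12817)²·(1−652/8696)·941.7/652 = 0.6150123
  → Var(ȳ_str) = 0.94020596.
Var(ȳ_srs) = (1 − 722/12817)·1055/722 = 1.3789063.
deff = 0.94020596 / 1.3789063 = 0.6818.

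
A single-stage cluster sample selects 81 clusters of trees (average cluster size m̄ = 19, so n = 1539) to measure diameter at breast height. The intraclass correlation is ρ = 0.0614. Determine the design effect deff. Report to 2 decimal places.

deff = 1 + (19 − 1)·0.0614 = 1 + 1.1052 = 2.1052.

2.11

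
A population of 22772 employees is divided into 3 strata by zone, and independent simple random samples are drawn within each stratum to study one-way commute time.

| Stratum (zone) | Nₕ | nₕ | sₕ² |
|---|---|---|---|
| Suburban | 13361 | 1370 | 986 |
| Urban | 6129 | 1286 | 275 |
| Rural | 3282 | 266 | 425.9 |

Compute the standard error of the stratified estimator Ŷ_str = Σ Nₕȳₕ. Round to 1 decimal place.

11726.1

Var(Ŷ_str) = Σₕ Nₕ²(1 − fₕ)sₕ²/nₕ.
Suburban: 13361²·(1 − 1370/13361)·986/1370 = 1.1530568 × 10^8.
Urban: 6129²·(1 − 1286/6129)·275/1286 = 6.3473992 × 10^6.
Rural: 3282²·(1 − 266/3282)·425.9/266 = 1.5848783 × 10^7.
Sum = 1.3750186 × 10^8.
SE = √(1.3750186 × 10^8) = 11726.1.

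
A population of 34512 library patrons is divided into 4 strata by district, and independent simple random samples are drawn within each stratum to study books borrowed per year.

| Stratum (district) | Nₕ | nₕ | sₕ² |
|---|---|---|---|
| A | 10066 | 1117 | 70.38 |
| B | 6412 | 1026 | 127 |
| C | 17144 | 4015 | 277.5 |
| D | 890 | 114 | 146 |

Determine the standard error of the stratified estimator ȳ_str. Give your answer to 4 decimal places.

Var(ȳ_str) = Σₕ Wₕ²(1 − fₕ)sₕ²/nₕ with Wₕ = Nₕ/N, N = 34512.
A: Wₕ = 0.29166667; term = 0.29166667²·(1 − 0.11096761)·70.38/1117 = 0.0047652673.
B: Wₕ = 0.18579045; term = 0.18579045²·(1 − 0.16001248)·127/1026 = 0.0035890207.
C: Wₕ = 0.49675475; term = 0.49675475²·(1 − 0.23419272)·277.5/4015 = 0.013061137.
D: Wₕ = 0.02578813; term = 0.02578813²·(1 − 0.12808989)·146/114 = 7.4260775 × 10^-4.
Sum = 0.022158033.
SE = √(0.022158033) = 0.1489.

0.1489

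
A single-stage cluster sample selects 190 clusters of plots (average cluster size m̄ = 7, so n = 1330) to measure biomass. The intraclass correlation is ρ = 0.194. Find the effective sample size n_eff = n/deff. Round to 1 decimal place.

614.6

deff = 1 + (7 − 1)·0.194 = 1 + 1.164 = 2.164.
n_eff = 1330 / 2.164 = 614.6.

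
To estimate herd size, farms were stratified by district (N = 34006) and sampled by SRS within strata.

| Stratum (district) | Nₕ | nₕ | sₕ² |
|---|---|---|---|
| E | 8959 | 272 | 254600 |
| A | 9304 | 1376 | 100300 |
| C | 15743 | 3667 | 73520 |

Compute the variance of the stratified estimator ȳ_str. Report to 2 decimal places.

70.94

Var(ȳ_str) = Σₕ Wₕ²(1 − fₕ)sₕ²/nₕ with Wₕ = Nₕ/N, N = 34006.
E: Wₕ = 0.26345351; term = 0.26345351²·(1 − 0.03036053)·254600/272 = 62.995243.
A: Wₕ = 0.27359878; term = 0.27359878²·(1 − 0.14789338)·100300/1376 = 4.6494838.
C: Wₕ = 0.46294772; term = 0.46294772²·(1 − 0.23292892)·73520/3667 = 3.2960522.
Sum = 70.940779.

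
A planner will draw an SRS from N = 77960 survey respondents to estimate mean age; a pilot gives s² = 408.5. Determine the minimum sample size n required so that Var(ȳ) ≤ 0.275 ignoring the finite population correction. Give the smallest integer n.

1486

Without fpc, n₀ = s²/D = 408.5/0.275 = 1485.4545.
Rounding up, n = 1486.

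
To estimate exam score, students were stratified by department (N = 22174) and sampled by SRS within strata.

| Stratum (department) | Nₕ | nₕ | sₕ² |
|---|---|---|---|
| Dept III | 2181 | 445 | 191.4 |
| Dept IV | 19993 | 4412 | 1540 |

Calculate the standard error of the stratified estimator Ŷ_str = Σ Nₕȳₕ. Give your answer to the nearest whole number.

Var(Ŷ_str) = Σₕ Nₕ²(1 − fₕ)sₕ²/nₕ.
Dept III: 2181²·(1 − 445/2181)·191.4/445 = 1.6284983 × 10^6.
Dept IV: 19993²·(1 − 4412/19993)·1540/4412 = 1.0873228 × 10^8.
Sum = 1.1036078 × 10^8.
SE = √(1.1036078 × 10^8) = 10505.

10505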